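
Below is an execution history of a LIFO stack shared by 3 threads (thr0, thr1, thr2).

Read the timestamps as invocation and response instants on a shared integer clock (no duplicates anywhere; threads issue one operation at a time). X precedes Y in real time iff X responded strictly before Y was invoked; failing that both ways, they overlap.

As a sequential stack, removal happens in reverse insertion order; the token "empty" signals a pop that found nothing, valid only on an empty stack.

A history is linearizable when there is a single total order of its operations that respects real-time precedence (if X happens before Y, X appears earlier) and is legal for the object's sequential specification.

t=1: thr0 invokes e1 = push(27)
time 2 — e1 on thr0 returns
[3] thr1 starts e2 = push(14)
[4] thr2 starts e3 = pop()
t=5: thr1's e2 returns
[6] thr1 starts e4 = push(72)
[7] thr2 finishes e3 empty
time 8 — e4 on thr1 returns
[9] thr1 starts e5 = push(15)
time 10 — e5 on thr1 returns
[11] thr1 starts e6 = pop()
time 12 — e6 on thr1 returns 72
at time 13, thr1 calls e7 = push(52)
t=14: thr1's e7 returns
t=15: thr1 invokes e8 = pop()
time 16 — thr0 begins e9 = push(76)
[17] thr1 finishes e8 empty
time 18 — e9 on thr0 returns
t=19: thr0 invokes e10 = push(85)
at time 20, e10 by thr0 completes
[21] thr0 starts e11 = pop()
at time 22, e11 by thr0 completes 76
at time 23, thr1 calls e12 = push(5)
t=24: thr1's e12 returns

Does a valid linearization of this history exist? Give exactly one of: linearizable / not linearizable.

the violation lands at event 7, e3's response at time 7: events 1..6 linearize, events 1..7 do not
no legal order exists: 2 real-time-consistent candidates over 3 completed LIFO stack operations, all rejected
include/drop combinations of the 1 pending operation (e4) were all tried; none helps
sample order e1, e2, e3 (pending dropped) stalls at step 3 — e3 pop() → empty has no legal effect
sample order e1, e3, e2 (pending dropped) stalls at step 2 — e3 pop() → empty has no legal effect

not linearizable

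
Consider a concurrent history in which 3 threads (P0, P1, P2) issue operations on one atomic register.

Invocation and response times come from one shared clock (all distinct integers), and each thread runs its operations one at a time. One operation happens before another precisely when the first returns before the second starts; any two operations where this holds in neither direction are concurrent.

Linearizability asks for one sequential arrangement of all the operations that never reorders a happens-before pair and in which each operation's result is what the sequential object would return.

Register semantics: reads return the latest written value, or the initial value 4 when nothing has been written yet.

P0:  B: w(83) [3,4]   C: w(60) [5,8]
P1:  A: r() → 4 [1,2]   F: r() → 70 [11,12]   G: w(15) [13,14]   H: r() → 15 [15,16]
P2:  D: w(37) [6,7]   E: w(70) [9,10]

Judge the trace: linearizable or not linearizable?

witness order: A, B, C, D, E, F, G, H
1. A r() → 4, leaving value 4
2. B w(83), leaving value 83
3. C w(60), leaving value 60
4. D w(37), leaving value 37
5. E w(70), leaving value 70
6. F r() → 70, leaving value 70
7. G w(15), leaving value 15
8. H r() → 15, leaving value 15

linearizable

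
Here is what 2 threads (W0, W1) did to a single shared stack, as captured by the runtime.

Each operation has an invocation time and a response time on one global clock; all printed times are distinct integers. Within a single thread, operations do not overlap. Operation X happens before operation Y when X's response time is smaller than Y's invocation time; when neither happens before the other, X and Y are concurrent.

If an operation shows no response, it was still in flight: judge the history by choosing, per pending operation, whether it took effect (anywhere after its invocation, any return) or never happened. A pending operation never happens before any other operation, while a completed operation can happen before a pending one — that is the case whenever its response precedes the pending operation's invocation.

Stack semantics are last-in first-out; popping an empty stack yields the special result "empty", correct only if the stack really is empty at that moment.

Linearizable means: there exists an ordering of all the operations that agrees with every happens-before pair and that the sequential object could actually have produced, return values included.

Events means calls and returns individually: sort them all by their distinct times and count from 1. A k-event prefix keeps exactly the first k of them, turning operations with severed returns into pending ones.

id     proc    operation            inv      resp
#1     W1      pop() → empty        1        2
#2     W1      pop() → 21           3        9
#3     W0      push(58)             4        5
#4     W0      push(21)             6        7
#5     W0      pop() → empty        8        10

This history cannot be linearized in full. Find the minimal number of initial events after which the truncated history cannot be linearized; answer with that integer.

10

events 1..9 are linearizable, e.g. via #1, #3, #4, #2:
after step 1 (#1 pop() → empty): stack <>
after step 2 (#3 push(58)): stack <58>
after step 3 (#4 push(21)): stack <58,21>
after step 4 (#2 pop() → 21): stack <58>
adding event 10 (#5 responds at 10) leaves no legal real-time order
e.g. #1, #2, #3, #4, #5: illegal at step 2, since #2 pop() → 21 cannot apply there
e.g. #1, #3, #2, #4, #5: illegal at step 3, since #2 pop() → 21 cannot apply there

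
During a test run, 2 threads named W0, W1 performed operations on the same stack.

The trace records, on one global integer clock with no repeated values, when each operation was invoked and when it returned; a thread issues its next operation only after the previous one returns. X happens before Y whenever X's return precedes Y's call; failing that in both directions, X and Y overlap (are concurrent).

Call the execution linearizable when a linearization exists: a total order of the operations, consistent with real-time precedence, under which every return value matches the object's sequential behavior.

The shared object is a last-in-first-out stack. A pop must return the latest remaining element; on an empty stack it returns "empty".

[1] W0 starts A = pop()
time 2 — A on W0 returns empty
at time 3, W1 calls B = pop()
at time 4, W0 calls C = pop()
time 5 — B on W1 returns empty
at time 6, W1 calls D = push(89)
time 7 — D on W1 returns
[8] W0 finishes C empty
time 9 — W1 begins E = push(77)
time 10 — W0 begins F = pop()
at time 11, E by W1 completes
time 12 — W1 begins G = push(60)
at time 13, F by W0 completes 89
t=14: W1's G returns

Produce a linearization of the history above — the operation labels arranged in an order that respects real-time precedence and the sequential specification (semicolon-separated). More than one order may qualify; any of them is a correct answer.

step 1: A pop() → empty — stack <>
step 2: B pop() → empty — stack <>
step 3: C pop() → empty — stack <>
step 4: D push(89) — stack <89>
step 5: F pop() → 89 — stack <>
step 6: E push(77) — stack <77>
step 7: G push(60) — stack <77,60>

A; B; C; D; F; E; G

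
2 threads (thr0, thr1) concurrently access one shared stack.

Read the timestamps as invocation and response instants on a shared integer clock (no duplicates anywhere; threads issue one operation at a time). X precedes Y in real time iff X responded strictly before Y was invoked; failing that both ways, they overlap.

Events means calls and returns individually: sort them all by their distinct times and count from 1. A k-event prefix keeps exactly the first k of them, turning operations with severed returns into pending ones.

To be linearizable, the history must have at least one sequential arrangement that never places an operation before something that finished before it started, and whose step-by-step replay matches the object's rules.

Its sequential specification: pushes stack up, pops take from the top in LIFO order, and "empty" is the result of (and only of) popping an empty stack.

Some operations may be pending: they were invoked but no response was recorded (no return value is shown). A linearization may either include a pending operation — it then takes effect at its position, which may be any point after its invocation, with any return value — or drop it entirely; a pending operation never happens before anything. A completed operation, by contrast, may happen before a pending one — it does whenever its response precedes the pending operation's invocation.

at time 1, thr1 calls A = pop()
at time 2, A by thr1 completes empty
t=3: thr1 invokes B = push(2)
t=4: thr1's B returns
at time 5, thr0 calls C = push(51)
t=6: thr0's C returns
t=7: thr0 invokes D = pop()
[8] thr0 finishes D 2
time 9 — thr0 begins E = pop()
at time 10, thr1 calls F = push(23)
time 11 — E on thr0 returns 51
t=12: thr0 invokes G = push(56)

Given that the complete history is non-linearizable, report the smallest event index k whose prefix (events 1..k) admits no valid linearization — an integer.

a valid linearization of events 1..7 exists, for instance A, B, C:
after step 1 (A pop() → empty): stack <>
after step 2 (B push(2)): stack <2>
after step 3 (C push(51)): stack <2,51>
with event 8 included (D responding at time 8), all real-time-consistent orders fail
sample order A, B, C, D stalls at step 4 — D pop() → 2 has no legal effect

8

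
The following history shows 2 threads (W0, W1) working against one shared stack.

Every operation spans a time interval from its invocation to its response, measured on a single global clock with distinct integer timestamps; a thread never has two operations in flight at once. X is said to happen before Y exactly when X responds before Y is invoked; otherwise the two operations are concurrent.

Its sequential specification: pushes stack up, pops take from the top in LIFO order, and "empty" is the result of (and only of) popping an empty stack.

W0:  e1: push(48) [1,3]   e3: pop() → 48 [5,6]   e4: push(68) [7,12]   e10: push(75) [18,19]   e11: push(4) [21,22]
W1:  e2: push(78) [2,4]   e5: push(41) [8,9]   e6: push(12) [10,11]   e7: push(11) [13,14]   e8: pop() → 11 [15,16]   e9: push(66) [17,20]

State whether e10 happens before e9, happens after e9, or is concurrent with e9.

e10 spans [18,19], e9 spans [17,20]
the intervals overlap in both directions

concurrent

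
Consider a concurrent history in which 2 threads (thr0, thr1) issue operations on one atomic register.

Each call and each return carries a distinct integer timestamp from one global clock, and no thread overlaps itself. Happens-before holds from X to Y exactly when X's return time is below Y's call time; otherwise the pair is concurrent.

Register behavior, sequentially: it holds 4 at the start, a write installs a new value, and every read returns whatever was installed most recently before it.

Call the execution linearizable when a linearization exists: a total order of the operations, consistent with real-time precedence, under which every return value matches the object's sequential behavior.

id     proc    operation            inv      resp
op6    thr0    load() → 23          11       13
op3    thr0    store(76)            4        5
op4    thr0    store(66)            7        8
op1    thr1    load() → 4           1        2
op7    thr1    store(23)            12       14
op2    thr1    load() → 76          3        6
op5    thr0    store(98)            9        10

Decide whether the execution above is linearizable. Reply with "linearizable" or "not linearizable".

linearizable

witness order: op1, op3, op2, op4, op5, op7, op6
1. op1 load() → 4, leaving value 4
2. op3 store(76), leaving value 76
3. op2 load() → 76, leaving value 76
4. op4 store(66), leaving value 66
5. op5 store(98), leaving value 98
6. op7 store(23), leaving value 23
7. op6 load() → 23, leaving value 23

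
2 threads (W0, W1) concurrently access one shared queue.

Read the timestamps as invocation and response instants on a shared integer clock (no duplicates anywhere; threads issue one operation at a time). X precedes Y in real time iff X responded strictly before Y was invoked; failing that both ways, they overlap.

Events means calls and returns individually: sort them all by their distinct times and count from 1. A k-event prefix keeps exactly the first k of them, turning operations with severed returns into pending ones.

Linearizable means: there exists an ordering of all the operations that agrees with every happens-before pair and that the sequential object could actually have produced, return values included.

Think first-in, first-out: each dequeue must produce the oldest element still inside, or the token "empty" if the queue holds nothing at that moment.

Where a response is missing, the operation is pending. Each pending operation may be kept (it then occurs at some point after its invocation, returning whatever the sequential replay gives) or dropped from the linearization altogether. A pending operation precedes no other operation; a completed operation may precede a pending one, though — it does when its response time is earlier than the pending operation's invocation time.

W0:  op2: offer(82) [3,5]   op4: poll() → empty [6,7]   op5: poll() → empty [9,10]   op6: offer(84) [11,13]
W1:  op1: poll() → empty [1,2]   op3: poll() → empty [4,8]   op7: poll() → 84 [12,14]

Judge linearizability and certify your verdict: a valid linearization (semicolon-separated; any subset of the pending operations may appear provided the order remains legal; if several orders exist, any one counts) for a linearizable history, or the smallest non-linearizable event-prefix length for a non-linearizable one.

already the first 8 events (up to op3's response at time 8) admit no linearization; the first 7 still do
4 completed operations, 3 real-time-consistent orders — every queue replay fails
take op1, op2, op3, op4: step 3 already fails, because op3 poll() → empty cannot occur there
take op1, op2, op4, op3: step 3 already fails, because op4 poll() → empty cannot occur there

not linearizable — minimal violating prefix: 8 events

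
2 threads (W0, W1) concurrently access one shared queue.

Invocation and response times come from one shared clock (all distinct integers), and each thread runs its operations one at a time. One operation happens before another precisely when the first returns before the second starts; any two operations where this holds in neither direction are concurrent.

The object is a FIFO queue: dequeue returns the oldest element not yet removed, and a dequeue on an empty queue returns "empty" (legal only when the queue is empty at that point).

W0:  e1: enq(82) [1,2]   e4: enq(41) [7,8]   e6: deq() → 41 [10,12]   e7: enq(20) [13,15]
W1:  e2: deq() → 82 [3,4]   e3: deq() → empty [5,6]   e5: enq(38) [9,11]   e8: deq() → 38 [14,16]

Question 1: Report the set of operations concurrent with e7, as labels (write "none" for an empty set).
e8

concurrent with e7 ([13,15]): every op whose interval crosses 13..15
e1 [1,2]: before
e2 [3,4]: before
e3 [5,6]: before
e4 [7,8]: before
e5 [9,11]: before
e6 [10,12]: before
e8 [14,16]: concurrent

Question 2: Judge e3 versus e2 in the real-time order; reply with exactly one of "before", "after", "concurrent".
after

e3 spans [5,6], e2 spans [3,4]
resp(e2)=4 < inv(e3)=5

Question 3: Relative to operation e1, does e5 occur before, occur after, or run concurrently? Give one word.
after

e5 spans [9,11], e1 spans [1,2]
resp(e1)=2 < inv(e5)=9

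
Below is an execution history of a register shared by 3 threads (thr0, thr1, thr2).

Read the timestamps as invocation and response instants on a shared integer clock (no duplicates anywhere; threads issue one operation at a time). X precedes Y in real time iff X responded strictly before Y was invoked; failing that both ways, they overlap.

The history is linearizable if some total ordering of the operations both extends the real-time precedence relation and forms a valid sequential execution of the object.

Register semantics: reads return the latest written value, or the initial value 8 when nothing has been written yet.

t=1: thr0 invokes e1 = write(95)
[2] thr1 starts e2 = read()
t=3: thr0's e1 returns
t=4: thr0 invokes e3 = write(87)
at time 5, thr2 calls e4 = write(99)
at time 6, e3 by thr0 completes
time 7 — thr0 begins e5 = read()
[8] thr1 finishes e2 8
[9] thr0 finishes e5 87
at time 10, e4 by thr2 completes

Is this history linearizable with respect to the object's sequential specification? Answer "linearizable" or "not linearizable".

one valid linearization: e2, e1, e3, e5, e4
step 1: e2 read() → 8 — value 8
step 2: e1 write(95) — value 95
step 3: e3 write(87) — value 87
step 4: e5 read() → 87 — value 87
step 5: e4 write(99) — value 99

linearizable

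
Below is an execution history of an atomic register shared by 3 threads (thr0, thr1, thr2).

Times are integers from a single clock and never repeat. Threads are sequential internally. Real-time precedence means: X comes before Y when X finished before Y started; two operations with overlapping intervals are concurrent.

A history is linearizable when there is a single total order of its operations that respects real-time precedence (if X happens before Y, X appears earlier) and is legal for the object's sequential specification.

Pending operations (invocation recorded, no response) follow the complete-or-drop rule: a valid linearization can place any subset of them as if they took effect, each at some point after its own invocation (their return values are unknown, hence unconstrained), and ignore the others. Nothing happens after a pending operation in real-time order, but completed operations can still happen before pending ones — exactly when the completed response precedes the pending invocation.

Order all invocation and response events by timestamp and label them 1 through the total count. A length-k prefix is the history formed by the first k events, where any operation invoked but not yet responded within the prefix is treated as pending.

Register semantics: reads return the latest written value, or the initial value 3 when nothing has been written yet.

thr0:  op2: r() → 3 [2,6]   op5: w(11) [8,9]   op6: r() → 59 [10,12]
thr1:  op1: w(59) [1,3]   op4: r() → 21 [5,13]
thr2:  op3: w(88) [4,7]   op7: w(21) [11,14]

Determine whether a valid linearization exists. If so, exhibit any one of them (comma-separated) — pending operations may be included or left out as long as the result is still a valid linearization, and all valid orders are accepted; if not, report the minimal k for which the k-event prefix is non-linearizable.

not linearizable — minimal violating prefix: 12 events

through event 11 a valid linearization exists; event 12 (op6 responding at time 12) ends that
no legal order exists: 3 real-time-consistent candidates over 5 completed atomic register operations, all rejected
completion choices over the 2 pending operations (op4, op7) were checked; none helps
sample order op1, op2, op3, op5, op6 (pending dropped) stalls at step 2 — op2 r() → 3 has no legal effect
sample order op1, op3, op2, op5, op6 (pending dropped) stalls at step 3 — op2 r() → 3 has no legal effect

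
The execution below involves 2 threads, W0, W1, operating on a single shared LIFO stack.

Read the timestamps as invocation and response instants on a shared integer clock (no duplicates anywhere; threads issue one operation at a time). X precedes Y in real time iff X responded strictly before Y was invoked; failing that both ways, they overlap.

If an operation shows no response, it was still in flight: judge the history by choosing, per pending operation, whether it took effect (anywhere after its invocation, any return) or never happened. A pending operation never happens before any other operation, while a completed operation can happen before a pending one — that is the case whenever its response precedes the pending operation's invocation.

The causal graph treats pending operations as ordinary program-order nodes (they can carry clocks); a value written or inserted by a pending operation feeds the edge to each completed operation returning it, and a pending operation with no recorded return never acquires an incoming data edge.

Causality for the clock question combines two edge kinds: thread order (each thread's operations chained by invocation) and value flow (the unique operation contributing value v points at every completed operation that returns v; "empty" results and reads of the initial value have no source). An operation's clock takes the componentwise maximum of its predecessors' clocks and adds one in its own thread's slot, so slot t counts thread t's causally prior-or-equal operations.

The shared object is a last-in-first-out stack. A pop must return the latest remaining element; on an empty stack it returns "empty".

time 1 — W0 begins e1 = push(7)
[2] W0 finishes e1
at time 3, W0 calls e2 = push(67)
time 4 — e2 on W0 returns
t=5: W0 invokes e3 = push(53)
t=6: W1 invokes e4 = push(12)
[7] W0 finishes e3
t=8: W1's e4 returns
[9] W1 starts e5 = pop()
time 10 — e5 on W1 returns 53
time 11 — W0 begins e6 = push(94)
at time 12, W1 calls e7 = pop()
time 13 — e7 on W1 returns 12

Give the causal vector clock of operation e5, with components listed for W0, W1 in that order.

VC(e4, invoked at 6): no causal predecessors; +1 on W1 → (0, 1)
VC(e1, invoked at 1): no causal predecessors; +1 on W0 → (1, 0)
e2 (invocation 3): componentwise max over VC(e1)=(1, 0), +1 at W0, giving (2, 0)
e3 (invocation 5): componentwise max over VC(e2)=(2, 0), +1 at W0, giving (3, 0)
e6 (invocation 11): componentwise max over VC(e3)=(3, 0), +1 at W0, giving (4, 0)
e5 (invocation 9): componentwise max over VC(e3)=(3, 0), VC(e4)=(0, 1), +1 at W1, giving (3, 2)
e7 (invocation 12): componentwise max over VC(e4)=(0, 1), VC(e5)=(3, 2), +1 at W1, giving (3, 3)
target: VC(e5) = (3, 2)

(3, 2)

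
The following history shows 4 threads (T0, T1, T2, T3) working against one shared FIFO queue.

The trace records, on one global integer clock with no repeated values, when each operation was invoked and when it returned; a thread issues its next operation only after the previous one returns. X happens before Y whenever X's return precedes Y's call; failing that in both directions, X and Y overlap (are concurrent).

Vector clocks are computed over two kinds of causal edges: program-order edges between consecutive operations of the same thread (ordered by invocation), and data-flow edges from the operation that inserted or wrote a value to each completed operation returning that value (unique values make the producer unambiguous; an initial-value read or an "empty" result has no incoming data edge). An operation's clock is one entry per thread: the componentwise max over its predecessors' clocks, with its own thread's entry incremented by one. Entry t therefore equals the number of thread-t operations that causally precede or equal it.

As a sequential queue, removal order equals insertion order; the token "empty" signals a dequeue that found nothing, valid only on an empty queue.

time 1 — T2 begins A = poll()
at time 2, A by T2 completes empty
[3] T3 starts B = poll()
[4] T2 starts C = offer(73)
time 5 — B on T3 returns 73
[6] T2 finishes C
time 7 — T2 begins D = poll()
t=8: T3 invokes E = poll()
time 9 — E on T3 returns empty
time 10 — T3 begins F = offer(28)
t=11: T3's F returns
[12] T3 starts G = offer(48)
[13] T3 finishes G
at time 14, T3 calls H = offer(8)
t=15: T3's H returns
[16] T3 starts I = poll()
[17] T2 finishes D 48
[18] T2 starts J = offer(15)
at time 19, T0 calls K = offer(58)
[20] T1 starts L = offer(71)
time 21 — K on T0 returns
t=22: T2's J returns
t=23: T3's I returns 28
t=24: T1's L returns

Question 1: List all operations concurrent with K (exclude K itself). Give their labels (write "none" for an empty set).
Answer: I, J, L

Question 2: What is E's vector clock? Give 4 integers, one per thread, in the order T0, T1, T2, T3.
Answer: (0, 0, 2, 2)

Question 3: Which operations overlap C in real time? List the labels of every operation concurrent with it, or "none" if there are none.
Answer: B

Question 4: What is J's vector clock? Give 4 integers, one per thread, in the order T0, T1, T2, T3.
Answer: (0, 0, 4, 4)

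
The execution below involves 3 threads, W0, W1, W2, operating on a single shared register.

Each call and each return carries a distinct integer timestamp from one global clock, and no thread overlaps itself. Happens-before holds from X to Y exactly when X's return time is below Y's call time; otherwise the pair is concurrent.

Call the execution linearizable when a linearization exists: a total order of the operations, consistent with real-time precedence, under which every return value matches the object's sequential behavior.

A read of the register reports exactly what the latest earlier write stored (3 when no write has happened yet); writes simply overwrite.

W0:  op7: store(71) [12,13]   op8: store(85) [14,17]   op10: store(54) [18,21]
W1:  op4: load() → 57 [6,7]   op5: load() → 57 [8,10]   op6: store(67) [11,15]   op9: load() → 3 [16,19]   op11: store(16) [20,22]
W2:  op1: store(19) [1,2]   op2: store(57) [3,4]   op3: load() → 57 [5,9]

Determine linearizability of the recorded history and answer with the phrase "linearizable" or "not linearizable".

the violation lands at event 19, op9's response at time 19: events 1..18 linearize, events 1..19 do not
every one of the 15 real-time-consistent orders over 9 completed register ops fails the sequential spec
every completion of the 1 pending operation (op10) was checked; none linearizes
take op1, op2, op3, op4, op5, op6, op7, op8, op9 (pending dropped): step 9 already fails, because op9 load() → 3 cannot occur there
take op1, op2, op3, op4, op5, op6, op7, op9, op8 (pending dropped): step 8 already fails, because op9 load() → 3 cannot occur there

not linearizable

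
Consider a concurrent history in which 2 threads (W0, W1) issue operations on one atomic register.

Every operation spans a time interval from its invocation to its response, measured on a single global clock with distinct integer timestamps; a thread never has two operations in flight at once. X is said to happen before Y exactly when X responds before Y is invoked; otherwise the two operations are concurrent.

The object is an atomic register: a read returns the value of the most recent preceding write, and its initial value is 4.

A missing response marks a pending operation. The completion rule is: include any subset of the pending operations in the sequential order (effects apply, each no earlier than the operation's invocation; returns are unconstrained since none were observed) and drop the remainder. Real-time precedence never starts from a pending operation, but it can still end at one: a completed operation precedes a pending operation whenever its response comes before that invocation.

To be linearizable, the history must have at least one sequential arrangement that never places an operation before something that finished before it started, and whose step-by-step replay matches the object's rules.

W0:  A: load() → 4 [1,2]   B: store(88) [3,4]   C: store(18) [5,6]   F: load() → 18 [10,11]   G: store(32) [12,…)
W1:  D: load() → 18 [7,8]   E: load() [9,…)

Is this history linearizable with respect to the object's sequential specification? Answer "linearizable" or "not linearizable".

one valid linearization: A, B, C, D, E, F
after step 1 (A load() → 4): value 4
after step 2 (B store(88)): value 88
after step 3 (C store(18)): value 18
after step 4 (D load() → 18): value 18
after step 5 (E load() (pending, included)): value 18
after step 6 (F load() → 18): value 18

linearizable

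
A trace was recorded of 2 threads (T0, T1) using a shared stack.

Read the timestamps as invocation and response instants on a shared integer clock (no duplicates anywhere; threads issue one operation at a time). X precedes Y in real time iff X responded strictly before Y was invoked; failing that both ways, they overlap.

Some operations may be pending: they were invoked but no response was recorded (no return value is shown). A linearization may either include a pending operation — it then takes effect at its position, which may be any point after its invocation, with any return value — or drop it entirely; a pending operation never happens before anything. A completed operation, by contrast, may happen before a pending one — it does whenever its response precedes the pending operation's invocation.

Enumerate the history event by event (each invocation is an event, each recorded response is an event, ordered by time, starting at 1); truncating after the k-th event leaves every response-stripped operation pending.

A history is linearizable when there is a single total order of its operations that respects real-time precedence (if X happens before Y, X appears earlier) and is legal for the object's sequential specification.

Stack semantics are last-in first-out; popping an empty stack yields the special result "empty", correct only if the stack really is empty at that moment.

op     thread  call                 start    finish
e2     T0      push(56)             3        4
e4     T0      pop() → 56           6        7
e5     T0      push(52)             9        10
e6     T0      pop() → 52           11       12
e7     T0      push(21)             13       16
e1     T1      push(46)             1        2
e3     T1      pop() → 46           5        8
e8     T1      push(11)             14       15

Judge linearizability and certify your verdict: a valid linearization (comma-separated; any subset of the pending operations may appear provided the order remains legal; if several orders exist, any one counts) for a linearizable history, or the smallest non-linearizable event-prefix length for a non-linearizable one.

after step 1 (e1 push(46)): stack <46>
after step 2 (e2 push(56)): stack <46,56>
after step 3 (e4 pop() → 56): stack <46>
after step 4 (e3 pop() → 46): stack <>
after step 5 (e5 push(52)): stack <52>
after step 6 (e6 pop() → 52): stack <>
after step 7 (e7 push(21)): stack <21>
after step 8 (e8 push(11)): stack <21,11>

linearizable — witness: e1, e2, e4, e3, e5, e6, e7, e8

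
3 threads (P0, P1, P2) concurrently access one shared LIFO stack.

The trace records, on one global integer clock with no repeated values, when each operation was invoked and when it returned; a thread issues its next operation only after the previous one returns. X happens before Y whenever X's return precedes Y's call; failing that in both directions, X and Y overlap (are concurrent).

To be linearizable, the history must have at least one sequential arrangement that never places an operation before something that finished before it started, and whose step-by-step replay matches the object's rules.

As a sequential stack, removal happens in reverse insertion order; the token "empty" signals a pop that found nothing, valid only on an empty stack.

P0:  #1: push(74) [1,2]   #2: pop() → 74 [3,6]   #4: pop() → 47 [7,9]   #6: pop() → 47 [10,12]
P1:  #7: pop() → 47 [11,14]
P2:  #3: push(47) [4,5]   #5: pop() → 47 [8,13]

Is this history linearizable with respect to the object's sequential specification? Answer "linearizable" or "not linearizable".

not linearizable

the violation lands at event 12, #6's response at time 12: events 1..11 linearize, events 1..12 do not
every one of the 2 real-time-consistent orders over 5 completed LIFO stack ops fails the sequential spec
including or dropping the 2 pending operations (#5, #7) in any combination fails
take #1, #2, #3, #4, #6 (pending dropped): step 5 already fails, because #6 pop() → 47 cannot occur there
take #1, #3, #2, #4, #6 (pending dropped): step 3 already fails, because #2 pop() → 74 cannot occur there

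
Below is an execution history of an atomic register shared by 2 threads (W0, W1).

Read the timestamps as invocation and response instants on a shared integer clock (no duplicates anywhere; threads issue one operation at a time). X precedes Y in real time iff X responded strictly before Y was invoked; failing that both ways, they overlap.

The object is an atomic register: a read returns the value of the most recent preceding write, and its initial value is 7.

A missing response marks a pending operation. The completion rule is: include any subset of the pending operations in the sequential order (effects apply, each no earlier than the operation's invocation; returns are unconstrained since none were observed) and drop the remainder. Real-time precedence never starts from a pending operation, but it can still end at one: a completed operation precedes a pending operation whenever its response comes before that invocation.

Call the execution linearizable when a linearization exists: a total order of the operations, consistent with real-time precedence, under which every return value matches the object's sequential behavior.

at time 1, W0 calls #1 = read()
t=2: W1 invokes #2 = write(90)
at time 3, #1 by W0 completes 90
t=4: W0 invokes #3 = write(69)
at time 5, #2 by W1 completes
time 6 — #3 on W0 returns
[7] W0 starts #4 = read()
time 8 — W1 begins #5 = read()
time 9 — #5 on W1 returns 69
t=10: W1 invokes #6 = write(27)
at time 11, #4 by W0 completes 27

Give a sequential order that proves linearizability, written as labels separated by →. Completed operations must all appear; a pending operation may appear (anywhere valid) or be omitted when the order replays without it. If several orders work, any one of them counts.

#2 → #1 → #3 → #5 → #6 → #4

1. #2 write(90), leaving value 90
2. #1 read() → 90, leaving value 90
3. #3 write(69), leaving value 69
4. #5 read() → 69, leaving value 69
5. #6 write(27) (pending, included), leaving value 27
6. #4 read() → 27, leaving value 27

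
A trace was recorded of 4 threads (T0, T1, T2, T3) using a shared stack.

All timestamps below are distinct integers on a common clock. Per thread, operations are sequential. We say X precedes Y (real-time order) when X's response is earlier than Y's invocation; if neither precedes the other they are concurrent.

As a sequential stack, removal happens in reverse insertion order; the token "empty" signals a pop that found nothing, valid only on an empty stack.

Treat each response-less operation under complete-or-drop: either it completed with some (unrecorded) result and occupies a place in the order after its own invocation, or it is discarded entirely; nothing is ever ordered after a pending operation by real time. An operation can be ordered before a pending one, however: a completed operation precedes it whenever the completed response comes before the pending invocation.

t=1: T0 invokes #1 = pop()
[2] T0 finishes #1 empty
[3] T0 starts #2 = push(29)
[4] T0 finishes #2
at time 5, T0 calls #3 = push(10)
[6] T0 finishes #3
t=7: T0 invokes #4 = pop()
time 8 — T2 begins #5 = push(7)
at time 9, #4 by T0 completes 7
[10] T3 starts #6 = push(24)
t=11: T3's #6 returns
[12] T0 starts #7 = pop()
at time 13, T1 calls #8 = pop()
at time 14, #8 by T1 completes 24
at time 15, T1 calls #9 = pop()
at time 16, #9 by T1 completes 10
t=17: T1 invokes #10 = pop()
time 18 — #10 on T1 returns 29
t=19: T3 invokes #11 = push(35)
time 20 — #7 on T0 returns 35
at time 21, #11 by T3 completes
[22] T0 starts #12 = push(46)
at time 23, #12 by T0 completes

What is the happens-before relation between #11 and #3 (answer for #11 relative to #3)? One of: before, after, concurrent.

#11 spans [19,21], #3 spans [5,6]
resp(#3)=6 < inv(#11)=19

after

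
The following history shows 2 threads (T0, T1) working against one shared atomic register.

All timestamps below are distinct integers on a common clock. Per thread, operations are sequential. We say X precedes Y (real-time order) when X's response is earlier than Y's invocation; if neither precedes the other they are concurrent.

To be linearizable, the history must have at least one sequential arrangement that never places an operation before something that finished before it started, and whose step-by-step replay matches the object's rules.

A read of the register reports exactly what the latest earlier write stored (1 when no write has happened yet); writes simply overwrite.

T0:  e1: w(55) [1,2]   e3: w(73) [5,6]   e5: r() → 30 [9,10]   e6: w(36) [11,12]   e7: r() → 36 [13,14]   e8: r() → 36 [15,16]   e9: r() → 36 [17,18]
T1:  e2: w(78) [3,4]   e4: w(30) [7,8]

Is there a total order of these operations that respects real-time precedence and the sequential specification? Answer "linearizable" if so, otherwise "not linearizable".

a witness: e1, e2, e3, e4, e5, e6, e7, e8, e9
step 1: e1 w(55) — value 55
step 2: e2 w(78) — value 78
step 3: e3 w(73) — value 73
step 4: e4 w(30) — value 30
step 5: e5 r() → 30 — value 30
step 6: e6 w(36) — value 36
step 7: e7 r() → 36 — value 36
step 8: e8 r() → 36 — value 36
step 9: e9 r() → 36 — value 36

linearizable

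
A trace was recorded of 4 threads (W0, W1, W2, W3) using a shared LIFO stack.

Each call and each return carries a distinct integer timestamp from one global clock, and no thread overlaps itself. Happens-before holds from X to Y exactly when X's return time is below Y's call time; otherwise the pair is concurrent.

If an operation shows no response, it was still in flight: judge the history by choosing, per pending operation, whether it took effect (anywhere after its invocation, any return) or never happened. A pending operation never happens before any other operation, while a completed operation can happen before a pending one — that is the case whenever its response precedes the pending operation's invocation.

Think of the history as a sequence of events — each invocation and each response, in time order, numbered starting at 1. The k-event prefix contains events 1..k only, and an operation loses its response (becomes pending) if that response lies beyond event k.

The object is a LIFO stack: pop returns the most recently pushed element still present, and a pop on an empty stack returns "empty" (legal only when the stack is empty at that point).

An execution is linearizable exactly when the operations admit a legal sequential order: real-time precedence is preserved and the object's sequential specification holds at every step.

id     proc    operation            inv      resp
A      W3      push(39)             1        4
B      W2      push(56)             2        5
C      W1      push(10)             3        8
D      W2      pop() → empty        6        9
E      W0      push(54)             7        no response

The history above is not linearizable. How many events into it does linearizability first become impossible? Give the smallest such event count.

9

events 1..8 are linearizable, e.g. via A, B, C:
step 1: A push(39) — stack <39>
step 2: B push(56) — stack <39,56>
step 3: C push(10) — stack <39,56,10>
include event 9 — D responding at 9 — and every candidate order breaks
completion choices over the 1 pending operation (E) were checked; none helps
sample order A, B, C, D (pending dropped) stalls at step 4 — D pop() → empty has no legal effect
sample order A, B, D, C (pending dropped) stalls at step 3 — D pop() → empty has no legal effect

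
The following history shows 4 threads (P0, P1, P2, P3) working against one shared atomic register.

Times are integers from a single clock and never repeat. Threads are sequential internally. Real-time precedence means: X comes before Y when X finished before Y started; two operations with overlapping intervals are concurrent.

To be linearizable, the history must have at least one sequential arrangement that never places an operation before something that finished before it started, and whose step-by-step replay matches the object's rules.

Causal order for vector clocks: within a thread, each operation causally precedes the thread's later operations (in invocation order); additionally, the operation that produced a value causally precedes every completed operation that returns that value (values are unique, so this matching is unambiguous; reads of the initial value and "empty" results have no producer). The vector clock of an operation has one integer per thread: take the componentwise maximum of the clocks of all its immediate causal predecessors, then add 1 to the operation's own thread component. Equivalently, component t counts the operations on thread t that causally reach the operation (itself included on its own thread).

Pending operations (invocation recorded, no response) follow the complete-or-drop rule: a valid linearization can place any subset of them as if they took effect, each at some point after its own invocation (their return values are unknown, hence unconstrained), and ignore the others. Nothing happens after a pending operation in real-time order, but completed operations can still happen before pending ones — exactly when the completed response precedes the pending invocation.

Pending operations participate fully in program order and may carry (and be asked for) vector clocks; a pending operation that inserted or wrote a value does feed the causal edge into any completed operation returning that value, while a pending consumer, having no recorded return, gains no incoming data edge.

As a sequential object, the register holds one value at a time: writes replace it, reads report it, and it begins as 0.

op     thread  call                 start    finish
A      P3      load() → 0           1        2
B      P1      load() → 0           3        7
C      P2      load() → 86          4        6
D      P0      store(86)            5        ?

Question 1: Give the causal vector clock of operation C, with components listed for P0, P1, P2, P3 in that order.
A, invoked 1, has no incoming edges; only P3's bump applies → (0, 0, 0, 1)
B, invoked 3, has no incoming edges; only P1's bump applies → (0, 1, 0, 0)
D, invoked 5, has no incoming edges; only P0's bump applies → (1, 0, 0, 0)
VC(C, invoked at 4): max of VC(D)=(1, 0, 0, 0), then +1 on thread P2 → (1, 0, 1, 0)
target: VC(C) = (1, 0, 1, 0)

(1, 0, 1, 0)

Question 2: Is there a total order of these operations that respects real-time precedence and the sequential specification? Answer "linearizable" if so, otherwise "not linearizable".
a witness: A, B, D, C
step 1: A load() → 0 — value 0
step 2: B load() → 0 — value 0
step 3: D store(86) (pending, included) — value 86
step 4: C load() → 86 — value 86

linearizable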